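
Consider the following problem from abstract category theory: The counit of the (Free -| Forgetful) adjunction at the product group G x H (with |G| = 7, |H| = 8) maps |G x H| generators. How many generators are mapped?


The counit epsilon_K: F(U(K)) -> K of the Free-Forgetful adjunction
maps |K| generators of F(U(K)) into K. For K = G x H (the product group),
|G x H| = |G| * |H|.
Total generators mapped = 7 * 8 = 56.

56


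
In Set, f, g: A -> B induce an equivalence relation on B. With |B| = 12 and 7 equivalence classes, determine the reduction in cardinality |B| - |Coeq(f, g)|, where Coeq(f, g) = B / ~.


The coequalizer Coeq(f, g) = B / ~ has one element per equivalence class.
|B| = 12, |Coeq(f, g)| = 7.
|B| - |Coeq(f, g)| = 12 - 7 = 5.

5


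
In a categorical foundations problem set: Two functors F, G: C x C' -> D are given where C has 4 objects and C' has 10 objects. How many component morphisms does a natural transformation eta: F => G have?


A natural transformation eta: F => G assigns one component morphism per
object of the domain category.
The domain is the product category C x C', so
|Ob(C x C')| = |Ob(C)| * |Ob(C')| = 4 * 10 = 40.
Therefore eta has 40 component morphisms.

40


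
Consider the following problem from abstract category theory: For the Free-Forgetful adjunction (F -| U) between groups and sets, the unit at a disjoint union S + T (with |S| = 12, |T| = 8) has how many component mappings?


The unit eta_X: X -> U(F(X)) of the Free-Forgetful adjunction
maps each element of X to a generator of F(X). For X = S + T (disjoint
union in Set), |S + T| = |S| + |T|.
Total mappings = 12 + 8 = 20.

20


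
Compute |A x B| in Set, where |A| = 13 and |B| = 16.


In Set, the product A x B is the Cartesian product.
By the universal property, |A x B| = |A| * |B|.
|A x B| = 13 * 16 = 208

208


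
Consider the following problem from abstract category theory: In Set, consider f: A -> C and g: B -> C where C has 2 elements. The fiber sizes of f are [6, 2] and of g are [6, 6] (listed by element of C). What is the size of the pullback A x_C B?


The pullback A x_C B consists of pairs (a, b) with f(a) = g(b).
For each element c in C, the fiber product has |f^-1(c)| * |g^-1(c)| elements.
Summing over C: 6 * 6 + 2 * 6
= 36 + 12 = 48

48


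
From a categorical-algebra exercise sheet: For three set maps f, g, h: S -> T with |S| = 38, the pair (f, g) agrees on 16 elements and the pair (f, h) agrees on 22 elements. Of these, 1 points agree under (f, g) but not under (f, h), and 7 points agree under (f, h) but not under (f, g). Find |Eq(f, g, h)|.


Eq(f, g, h) is the triple-agreement set: points in S where all three
maps take the same value. Using inclusion-exclusion on the pairwise data:
Pair (f, g) agrees on 16 points; pair (f, h) on 22 points.
Points agreeing under (f, g) but not (f, h) = 1; under (f, h) but not (f, g) = 7.
Triple-agreement = agreement-in-(f, g) minus points that agree under (f, g) but not (f, h):
|Eq(f, g, h)| = 16 - 1 = 15
(cross-check via (f, h): 22 - 7 = 15.)

15


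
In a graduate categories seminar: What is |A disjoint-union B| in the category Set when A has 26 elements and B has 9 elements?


In Set, the coproduct A + B is the disjoint union.
|A + B| = |A| + |B| = 26 + 9 = 35

35


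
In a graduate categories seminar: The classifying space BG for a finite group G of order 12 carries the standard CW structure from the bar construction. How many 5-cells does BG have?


In the bar-construction CW model of BG, the n-cells are indexed by
n-tuples [g_1|...|g_n] of non-identity elements of G (degenerate
simplices with some g_i = e do not contribute cells), so there are
(|G| - 1)^n n-cells.
For dim = 5 with |G| = 12:
cells = (12 - 1)^5 = 11^5 = 161051

161051


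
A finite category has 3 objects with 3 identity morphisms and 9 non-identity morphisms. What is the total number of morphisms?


Each object has an identity morphism, giving 3 identities.
Adding the 9 non-identity morphisms:
Total = 3 + 9 = 12

12


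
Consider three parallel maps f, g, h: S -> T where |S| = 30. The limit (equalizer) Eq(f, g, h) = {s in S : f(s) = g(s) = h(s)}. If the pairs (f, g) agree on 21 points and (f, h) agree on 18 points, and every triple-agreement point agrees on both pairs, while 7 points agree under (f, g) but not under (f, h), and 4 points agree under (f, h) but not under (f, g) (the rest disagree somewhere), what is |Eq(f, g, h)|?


Eq(f, g, h) is the triple-agreement set: points in S where all three
maps take the same value. Using inclusion-exclusion on the pairwise data:
Pair (f, g) agrees on 21 points; pair (f, h) on 18 points.
Points agreeing under (f, g) but not (f, h) = 7; under (f, h) but not (f, g) = 4.
Triple-agreement = agreement-in-(f, g) minus points that agree under (f, g) but not (f, h):
|Eq(f, g, h)| = 21 - 7 = 14
(cross-check via (f, h): 18 - 4 = 14.)

14


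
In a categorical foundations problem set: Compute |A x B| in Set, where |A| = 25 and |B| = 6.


In Set, the product A x B is the Cartesian product.
By the universal property, |A x B| = |A| * |B|.
|A x B| = 25 * 6 = 150

150


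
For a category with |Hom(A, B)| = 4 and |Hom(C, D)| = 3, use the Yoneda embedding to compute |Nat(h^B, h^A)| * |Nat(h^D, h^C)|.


By the Yoneda lemma, Nat(h^B, h^A) is isomorphic to Hom(A, B),
so |Nat(h^B, h^A)| = |Hom(A, B)| and |Nat(h^D, h^C)| = |Hom(C, D)|.
|Hom(A, B)| = 4, |Hom(C, D)| = 3.
|Nat(h^B, h^A) x Nat(h^D, h^C)| = 4 * 3 = 12

12


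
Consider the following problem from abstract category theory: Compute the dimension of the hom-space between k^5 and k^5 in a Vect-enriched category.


In Vect-enriched categories, Hom(k^n, k^m) is the space of m x n matrices.
dim(Hom(k^5, k^5)) = 5 * 5 = 25

25


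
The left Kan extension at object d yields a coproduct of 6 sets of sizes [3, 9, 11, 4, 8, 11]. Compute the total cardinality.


Pointwise, the left Kan extension (Lan_F H)(d) is the colimit, indexed
by the comma category (F downarrow d), of H composed with the
projection (F downarrow d) -> C. Here that colimit is given
as a coproduct (disjoint union) of sets, so its cardinality is the
sum of the sizes of the summands.
Coproduct of sets with sizes: 3 + 9 + 11 + 4 + 8 + 11
= 46

46


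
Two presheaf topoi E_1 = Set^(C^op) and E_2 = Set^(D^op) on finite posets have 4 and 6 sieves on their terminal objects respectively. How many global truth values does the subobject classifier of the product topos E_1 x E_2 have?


In a product of presheaf topoi E_1 x E_2, the subobject classifier
is Omega = Omega_1 x Omega_2 (componentwise), so
|Omega(top)| = |Omega_1(top_1)| * |Omega_2(top_2)|.
= 4 * 6 = 24.

24


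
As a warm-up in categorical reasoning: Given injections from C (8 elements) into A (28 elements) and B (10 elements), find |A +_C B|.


The pushout A +_C B identifies the images of C in A and B.
|A +_C B| = |A| + |B| - |C| (for injections).
= 28 + 10 - 8 = 30

30


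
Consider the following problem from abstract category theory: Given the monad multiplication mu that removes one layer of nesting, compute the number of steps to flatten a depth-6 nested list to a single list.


Each application of mu: T^2 -> T removes one layer of nesting.
Starting at depth 6 (i.e., T^6(X)), we need to reach T(X).
Number of mu applications = 6 - 1 = 5

5


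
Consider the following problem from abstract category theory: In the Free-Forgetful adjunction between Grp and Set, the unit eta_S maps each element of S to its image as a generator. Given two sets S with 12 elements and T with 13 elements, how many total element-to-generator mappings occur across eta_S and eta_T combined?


The unit eta_X: X -> U(F(X)) of the Free-Forgetful adjunction
maps each element of X to a generator of F(X). For X = S + T (disjoint
union in Set), |S + T| = |S| + |T|.
Total mappings = 12 + 13 = 25.

25


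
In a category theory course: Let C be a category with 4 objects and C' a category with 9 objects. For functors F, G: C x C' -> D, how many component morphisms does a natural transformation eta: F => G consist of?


A natural transformation eta: F => G assigns one component morphism per
object of the domain category.
The domain is the product category C x C', so
|Ob(C x C')| = |Ob(C)| * |Ob(C')| = 4 * 9 = 36.
Therefore eta has 36 component morphisms.

36


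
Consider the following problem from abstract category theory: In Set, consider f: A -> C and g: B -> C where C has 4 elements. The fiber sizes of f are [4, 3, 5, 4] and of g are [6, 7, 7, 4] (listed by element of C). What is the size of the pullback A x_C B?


The pullback A x_C B consists of pairs (a, b) with f(a) = g(b).
For each element c in C, the fiber product has |f^-1(c)| * |g^-1(c)| elements.
Summing over C: 4 * 6 + 3 * 7 + 5 * 7 + 4 * 4
= 24 + 21 + 35 + 16 = 96

96


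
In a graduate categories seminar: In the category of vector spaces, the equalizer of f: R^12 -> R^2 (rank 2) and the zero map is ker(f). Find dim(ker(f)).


The equalizer of f and the zero map is ker(f).
By the rank-nullity theorem: dim(ker(f)) = dim(domain) - rank(f).
dim(ker(f)) = 12 - 2 = 10

10


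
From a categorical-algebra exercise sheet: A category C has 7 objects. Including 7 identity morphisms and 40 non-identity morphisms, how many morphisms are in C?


Each object has an identity morphism, giving 7 identities.
Adding the 40 non-identity morphisms:
Total = 7 + 40 = 47

47


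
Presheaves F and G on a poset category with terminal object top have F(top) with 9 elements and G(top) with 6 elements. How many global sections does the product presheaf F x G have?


Global sections of a presheaf on a poset with terminal top satisfy
Gamma(H) ~ H(top). Presheaves admit pointwise products, so
(F x G)(top) = F(top) x G(top) (Cartesian product).
|Gamma(F x G)| = |F(top)| * |G(top)| = 9 * 6 = 54.

54


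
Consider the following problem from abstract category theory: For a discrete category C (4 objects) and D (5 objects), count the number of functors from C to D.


A functor from a discrete category C to D is determined by
where each object maps. Each of the 4 objects of C can map
to any of the 5 objects of D independently.
Number of functors = 5^4 = 625

625


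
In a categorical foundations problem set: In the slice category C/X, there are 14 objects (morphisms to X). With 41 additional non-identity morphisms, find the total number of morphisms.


In the slice category C/X, objects are morphisms to X.
Identity morphisms: 14 (one per object of C/X).
Non-identity morphisms: 41.
Total = 14 + 41 = 55

55


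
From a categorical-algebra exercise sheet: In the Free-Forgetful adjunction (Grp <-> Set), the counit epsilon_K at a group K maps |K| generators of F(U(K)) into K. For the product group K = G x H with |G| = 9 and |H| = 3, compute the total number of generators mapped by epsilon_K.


The counit epsilon_K: F(U(K)) -> K of the Free-Forgetful adjunction
maps |K| generators of F(U(K)) into K. For K = G x H (the product group),
|G x H| = |G| * |H|.
Total generators mapped = 9 * 3 = 27.

27


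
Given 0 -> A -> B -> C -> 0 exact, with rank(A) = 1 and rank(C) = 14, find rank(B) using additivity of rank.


For a short exact sequence 0 -> A -> B -> C -> 0,
rank is additive: rank(B) = rank(A) + rank(C).
rank(B) = 1 + 14 = 15

15


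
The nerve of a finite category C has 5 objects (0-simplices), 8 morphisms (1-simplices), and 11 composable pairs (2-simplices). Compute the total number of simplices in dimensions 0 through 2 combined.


The 2-skeleton of the nerve N(C) consists of simplices in dimensions 0, 1, 2:
  |N(C)_0| = 5 (objects)
  |N(C)_1| = 8 (morphisms)
  |N(C)_2| = 11 (composable pairs)
Total = 5 + 8 + 11 = 24

24


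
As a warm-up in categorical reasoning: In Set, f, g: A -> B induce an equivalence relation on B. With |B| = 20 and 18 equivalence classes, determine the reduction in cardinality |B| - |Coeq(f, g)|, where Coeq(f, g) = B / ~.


The coequalizer Coeq(f, g) = B / ~ has one element per equivalence class.
|B| = 20, |Coeq(f, g)| = 18.
|B| - |Coeq(f, g)| = 20 - 18 = 2.

2


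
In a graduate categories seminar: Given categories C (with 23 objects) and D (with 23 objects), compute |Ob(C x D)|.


The product category C x D has objects that are pairs (c, d).
Number of pairs = |Ob(C)| * |Ob(D)| = 23 * 23 = 529

529


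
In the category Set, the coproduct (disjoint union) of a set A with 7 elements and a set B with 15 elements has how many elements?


In Set, the coproduct A + B is the disjoint union.
|A + B| = |A| + |B| = 7 + 15 = 22

22


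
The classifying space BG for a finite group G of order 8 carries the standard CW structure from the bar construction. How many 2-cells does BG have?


In the bar-construction CW model of BG, the n-cells are indexed by
n-tuples [g_1|...|g_n] of non-identity elements of G (degenerate
simplices with some g_i = e do not contribute cells), so there are
(|G| - 1)^n n-cells.
For dim = 2 with |G| = 8:
cells = (8 - 1)^2 = 7^2 = 49

49


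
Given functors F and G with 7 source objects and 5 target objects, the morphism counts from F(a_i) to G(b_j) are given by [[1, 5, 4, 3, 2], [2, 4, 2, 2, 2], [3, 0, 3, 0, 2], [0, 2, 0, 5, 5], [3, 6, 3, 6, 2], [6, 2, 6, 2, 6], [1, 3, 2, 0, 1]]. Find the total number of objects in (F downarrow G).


Objects of (F downarrow G) are triples (a, b, h: F(a)->G(b)).
The count equals the sum of all entries in the hom-matrix.
sum(row 0) = 15
sum(row 1) = 12
sum(row 2) = 8
sum(row 3) = 12
sum(row 4) = 20
sum(row 5) = 22
sum(row 6) = 7
Grand total = 96

96


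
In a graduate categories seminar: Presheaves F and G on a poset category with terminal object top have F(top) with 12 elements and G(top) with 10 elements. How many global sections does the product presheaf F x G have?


Global sections of a presheaf on a poset with terminal top satisfy
Gamma(H) ~ H(top). Presheaves admit pointwise products, so
(F x G)(top) = F(top) x G(top) (Cartesian product).
|Gamma(F x G)| = |F(top)| * |G(top)| = 12 * 10 = 120.

120


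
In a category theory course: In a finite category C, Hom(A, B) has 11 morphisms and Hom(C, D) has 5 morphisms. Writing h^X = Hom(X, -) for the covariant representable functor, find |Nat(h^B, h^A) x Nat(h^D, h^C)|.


By the Yoneda lemma, Nat(h^B, h^A) is isomorphic to Hom(A, B),
so |Nat(h^B, h^A)| = |Hom(A, B)| and |Nat(h^D, h^C)| = |Hom(C, D)|.
|Hom(A, B)| = 11, |Hom(C, D)| = 5.
|Nat(h^B, h^A) x Nat(h^D, h^C)| = 11 * 5 = 55

55


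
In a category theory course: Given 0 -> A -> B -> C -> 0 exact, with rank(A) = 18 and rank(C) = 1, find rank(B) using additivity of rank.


For a short exact sequence 0 -> A -> B -> C -> 0,
rank is additive: rank(B) = rank(A) + rank(C).
rank(B) = 18 + 1 = 19

19


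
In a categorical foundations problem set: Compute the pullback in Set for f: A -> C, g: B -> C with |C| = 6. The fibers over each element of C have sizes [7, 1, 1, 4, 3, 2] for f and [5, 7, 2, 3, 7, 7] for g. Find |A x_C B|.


The pullback A x_C B consists of pairs (a, b) with f(a) = g(b).
For each element c in C, the fiber product has |f^-1(c)| * |g^-1(c)| elements.
Summing over C: 7 * 5 + 1 * 7 + 1 * 2 + 4 * 3 + 3 * 7 + 2 * 7
= 35 + 7 + 2 + 12 + 21 + 14 = 91

91


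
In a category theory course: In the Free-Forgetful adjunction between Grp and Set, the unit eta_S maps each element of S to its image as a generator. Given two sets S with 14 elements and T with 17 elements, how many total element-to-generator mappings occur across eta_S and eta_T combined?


The unit eta_X: X -> U(F(X)) of the Free-Forgetful adjunction
maps each element of X to a generator of F(X). For X = S + T (disjoint
union in Set), |S + T| = |S| + |T|.
Total mappings = 14 + 17 = 31.

31


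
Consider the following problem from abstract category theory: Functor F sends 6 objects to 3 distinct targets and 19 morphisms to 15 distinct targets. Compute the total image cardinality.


The image of F consists of distinct objects and distinct morphisms.
|Im(F)| on objects = 3
|Im(F)| on morphisms = 15
Total image cardinality = 3 + 15 = 18

18


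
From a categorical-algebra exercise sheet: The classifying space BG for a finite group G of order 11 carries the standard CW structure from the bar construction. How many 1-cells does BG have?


In the bar-construction CW model of BG, the n-cells are indexed by
n-tuples [g_1|...|g_n] of non-identity elements of G (degenerate
simplices with some g_i = e do not contribute cells), so there are
(|G| - 1)^n n-cells.
For dim = 1 with |G| = 11:
cells = (11 - 1)^1 = 10^1 = 10

10


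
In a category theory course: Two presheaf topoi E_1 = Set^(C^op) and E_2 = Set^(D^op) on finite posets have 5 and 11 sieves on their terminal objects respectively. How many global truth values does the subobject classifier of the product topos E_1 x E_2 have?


In a product of presheaf topoi E_1 x E_2, the subobject classifier
is Omega = Omega_1 x Omega_2 (componentwise), so
|Omega(top)| = |Omega_1(top_1)| * |Omega_2(top_2)|.
= 5 * 11 = 55.

55


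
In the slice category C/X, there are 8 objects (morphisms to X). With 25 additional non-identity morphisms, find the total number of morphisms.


In the slice category C/X, objects are morphisms to X.
Identity morphisms: 8 (one per object of C/X).
Non-identity morphisms: 25.
Total = 8 + 25 = 33

33


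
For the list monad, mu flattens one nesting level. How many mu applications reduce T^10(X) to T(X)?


Each application of mu: T^2 -> T removes one layer of nesting.
Starting at depth 10 (i.e., T^10(X)), we need to reach T(X).
Number of mu applications = 10 - 1 = 9

9


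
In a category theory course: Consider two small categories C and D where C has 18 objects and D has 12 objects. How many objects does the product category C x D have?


The product category C x D has objects that are pairs (c, d).
Number of pairs = |Ob(C)| * |Ob(D)| = 18 * 12 = 216

216


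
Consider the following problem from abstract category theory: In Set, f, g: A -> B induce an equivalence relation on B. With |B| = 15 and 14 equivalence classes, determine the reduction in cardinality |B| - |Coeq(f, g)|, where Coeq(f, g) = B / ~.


The coequalizer Coeq(f, g) = B / ~ has one element per equivalence class.
|B| = 15, |Coeq(f, g)| = 14.
|B| - |Coeq(f, g)| = 15 - 14 = 1.

1


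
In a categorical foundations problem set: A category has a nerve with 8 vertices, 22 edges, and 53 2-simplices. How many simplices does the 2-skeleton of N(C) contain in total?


The 2-skeleton of the nerve N(C) consists of simplices in dimensions 0, 1, 2:
  |N(C)_0| = 8 (objects)
  |N(C)_1| = 22 (morphisms)
  |N(C)_2| = 53 (composable pairs)
Total = 8 + 22 + 53 = 83

83


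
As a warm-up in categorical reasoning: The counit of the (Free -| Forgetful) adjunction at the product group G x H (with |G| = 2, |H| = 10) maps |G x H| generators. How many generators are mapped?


The counit epsilon_K: F(U(K)) -> K of the Free-Forgetful adjunction
maps |K| generators of F(U(K)) into K. For K = G x H (the product group),
|G x H| = |G| * |H|.
Total generators mapped = 2 * 10 = 20.

20


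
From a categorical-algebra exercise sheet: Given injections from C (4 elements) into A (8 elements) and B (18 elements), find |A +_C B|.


The pushout A +_C B identifies the images of C in A and B.
|A +_C B| = |A| + |B| - |C| (for injections).
= 8 + 18 - 4 = 22

22


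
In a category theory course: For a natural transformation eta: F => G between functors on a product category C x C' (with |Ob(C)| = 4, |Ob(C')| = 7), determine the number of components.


A natural transformation eta: F => G assigns one component morphism per
object of the domain category.
The domain is the product category C x C', so
|Ob(C x C')| = |Ob(C)| * |Ob(C')| = 4 * 7 = 28.
Therefore eta has 28 component morphisms.

28


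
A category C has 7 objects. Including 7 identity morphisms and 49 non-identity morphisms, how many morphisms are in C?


Each object has an identity morphism, giving 7 identities.
Adding the 49 non-identity morphisms:
Total = 7 + 49 = 56

56


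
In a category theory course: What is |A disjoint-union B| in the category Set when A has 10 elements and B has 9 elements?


In Set, the coproduct A + B is the disjoint union.
|A + B| = |A| + |B| = 10 + 9 = 19

19


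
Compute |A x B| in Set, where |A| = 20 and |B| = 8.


In Set, the product A x B is the Cartesian product.
By the universal property, |A x B| = |A| * |B|.
|A x B| = 20 * 8 = 160

160


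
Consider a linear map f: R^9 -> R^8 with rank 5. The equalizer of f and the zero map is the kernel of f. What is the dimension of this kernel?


The equalizer of f and the zero map is ker(f).
By the rank-nullity theorem: dim(ker(f)) = dim(domain) - rank(f).
dim(ker(f)) = 9 - 5 = 4

4


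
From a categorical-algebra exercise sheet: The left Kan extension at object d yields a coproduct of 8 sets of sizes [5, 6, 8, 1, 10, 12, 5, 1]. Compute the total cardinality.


Pointwise, the left Kan extension (Lan_F H)(d) is the colimit, indexed
by the comma category (F downarrow d), of H composed with the
projection (F downarrow d) -> C. Here that colimit is given
as a coproduct (disjoint union) of sets, so its cardinality is the
sum of the sizes of the summands.
Coproduct of sets with sizes: 5 + 6 + 8 + 1 + 10 + 12 + 5 + 1
= 48

48


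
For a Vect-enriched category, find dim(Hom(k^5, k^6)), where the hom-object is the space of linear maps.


In Vect-enriched categories, Hom(k^n, k^m) is the space of m x n matrices.
dim(Hom(k^5, k^6)) = 6 * 5 = 30

30


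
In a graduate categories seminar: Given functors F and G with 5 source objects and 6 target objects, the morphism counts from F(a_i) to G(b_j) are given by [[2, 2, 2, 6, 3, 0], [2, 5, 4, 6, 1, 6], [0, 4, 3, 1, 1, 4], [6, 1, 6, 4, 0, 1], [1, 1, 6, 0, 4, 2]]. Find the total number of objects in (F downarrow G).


Objects of (F downarrow G) are triples (a, b, h: F(a)->G(b)).
The count equals the sum of all entries in the hom-matrix.
sum(row 0) = 15
sum(row 1) = 24
sum(row 2) = 13
sum(row 3) = 18
sum(row 4) = 14
Grand total = 84

84


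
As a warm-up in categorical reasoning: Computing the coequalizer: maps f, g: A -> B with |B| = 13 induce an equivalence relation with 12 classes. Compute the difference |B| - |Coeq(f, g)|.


The coequalizer Coeq(f, g) = B / ~ has one element per equivalence class.
|B| = 13, |Coeq(f, g)| = 12.
|B| - |Coeq(f, g)| = 13 - 12 = 1.

1


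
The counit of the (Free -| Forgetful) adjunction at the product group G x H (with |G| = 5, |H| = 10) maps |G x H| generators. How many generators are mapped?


The counit epsilon_K: F(U(K)) -> K of the Free-Forgetful adjunction
maps |K| generators of F(U(K)) into K. For K = G x H (the product group),
|G x H| = |G| * |H|.
Total generators mapped = 5 * 10 = 50.

50


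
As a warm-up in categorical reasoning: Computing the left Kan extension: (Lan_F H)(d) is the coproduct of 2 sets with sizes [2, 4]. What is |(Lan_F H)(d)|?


Pointwise, the left Kan extension (Lan_F H)(d) is the colimit, indexed
by the comma category (F downarrow d), of H composed with the
projection (F downarrow d) -> C. Here that colimit is given
as a coproduct (disjoint union) of sets, so its cardinality is the
sum of the sizes of the summands.
Coproduct of sets with sizes: 2 + 4
= 6

6


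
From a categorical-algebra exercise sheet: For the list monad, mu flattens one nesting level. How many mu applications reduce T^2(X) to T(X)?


Each application of mu: T^2 -> T removes one layer of nesting.
Starting at depth 2 (i.e., T^2(X)), we need to reach T(X).
Number of mu applications = 2 - 1 = 1

1


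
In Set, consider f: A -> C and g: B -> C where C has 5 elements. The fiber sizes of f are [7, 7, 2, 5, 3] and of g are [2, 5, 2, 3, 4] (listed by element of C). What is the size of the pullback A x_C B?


The pullback A x_C B consists of pairs (a, b) with f(a) = g(b).
For each element c in C, the fiber product has |f^-1(c)| * |g^-1(c)| elements.
Summing over C: 7 * 2 + 7 * 5 + 2 * 2 + 5 * 3 + 3 * 4
= 14 + 35 + 4 + 15 + 12 = 80

80


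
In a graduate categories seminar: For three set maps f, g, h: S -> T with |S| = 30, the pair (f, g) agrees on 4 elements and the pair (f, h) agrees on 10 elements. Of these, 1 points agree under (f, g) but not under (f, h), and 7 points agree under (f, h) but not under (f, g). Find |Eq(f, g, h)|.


Eq(f, g, h) is the triple-agreement set: points in S where all three
maps take the same value. Using inclusion-exclusion on the pairwise data:
Pair (f, g) agrees on 4 points; pair (f, h) on 10 points.
Points agreeing under (f, g) but not (f, h) = 1; under (f, h) but not (f, g) = 7.
Triple-agreement = agreement-in-(f, g) minus points that agree under (f, g) but not (f, h):
|Eq(f, g, h)| = 4 - 1 = 3
(cross-check via (f, h): 10 - 7 = 3.)

3


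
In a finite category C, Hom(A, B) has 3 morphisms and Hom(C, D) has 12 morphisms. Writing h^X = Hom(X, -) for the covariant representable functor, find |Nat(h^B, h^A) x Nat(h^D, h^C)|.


By the Yoneda lemma, Nat(h^B, h^A) is isomorphic to Hom(A, B),
so |Nat(h^B, h^A)| = |Hom(A, B)| and |Nat(h^D, h^C)| = |Hom(C, D)|.
|Hom(A, B)| = 3, |Hom(C, D)| = 12.
|Nat(h^B, h^A) x Nat(h^D, h^C)| = 3 * 12 = 36

36


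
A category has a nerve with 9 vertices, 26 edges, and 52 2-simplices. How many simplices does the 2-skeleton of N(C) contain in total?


The 2-skeleton of the nerve N(C) consists of simplices in dimensions 0, 1, 2:
  |N(C)_0| = 9 (objects)
  |N(C)_1| = 26 (morphisms)
  |N(C)_2| = 52 (composable pairs)
Total = 9 + 26 + 52 = 87

87


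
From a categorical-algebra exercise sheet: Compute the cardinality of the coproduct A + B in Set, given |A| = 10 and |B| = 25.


In Set, the coproduct A + B is the disjoint union.
|A + B| = |A| + |B| = 10 + 25 = 35

35


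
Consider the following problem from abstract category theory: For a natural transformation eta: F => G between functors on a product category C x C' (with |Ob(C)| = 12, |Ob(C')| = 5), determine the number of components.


A natural transformation eta: F => G assigns one component morphism per
object of the domain category.
The domain is the product category C x C', so
|Ob(C x C')| = |Ob(C)| * |Ob(C')| = 12 * 5 = 60.
Therefore eta has 60 component morphisms.

60


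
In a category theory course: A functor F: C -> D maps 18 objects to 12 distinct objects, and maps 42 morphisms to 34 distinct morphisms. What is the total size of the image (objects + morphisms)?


The image of F consists of distinct objects and distinct morphisms.
|Im(F)| on objects = 12
|Im(F)| on morphisms = 34
Total image cardinality = 12 + 34 = 46

46


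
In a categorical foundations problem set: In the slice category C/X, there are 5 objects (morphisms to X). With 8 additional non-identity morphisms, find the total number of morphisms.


In the slice category C/X, objects are morphisms to X.
Identity morphisms: 5 (one per object of C/X).
Non-identity morphisms: 8.
Total = 5 + 8 = 13

13


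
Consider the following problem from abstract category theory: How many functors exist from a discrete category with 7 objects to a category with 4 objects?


A functor from a discrete category C to D is determined by
where each object maps. Each of the 7 objects of C can map
to any of the 4 objects of D independently.
Number of functors = 4^7 = 16384

16384


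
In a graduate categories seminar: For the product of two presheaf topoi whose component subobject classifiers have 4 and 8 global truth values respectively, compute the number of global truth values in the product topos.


In a product of presheaf topoi E_1 x E_2, the subobject classifier
is Omega = Omega_1 x Omega_2 (componentwise), so
|Omega(top)| = |Omega_1(top_1)| * |Omega_2(top_2)|.
= 4 * 8 = 32.

32


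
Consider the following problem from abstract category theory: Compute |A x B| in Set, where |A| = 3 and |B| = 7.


In Set, the product A x B is the Cartesian product.
By the universal property, |A x B| = |A| * |B|.
|A x B| = 3 * 7 = 21

21


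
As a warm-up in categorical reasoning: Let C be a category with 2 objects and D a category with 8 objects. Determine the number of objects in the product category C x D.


The product category C x D has objects that are pairs (c, d).
Number of pairs = |Ob(C)| * |Ob(D)| = 2 * 8 = 16

16


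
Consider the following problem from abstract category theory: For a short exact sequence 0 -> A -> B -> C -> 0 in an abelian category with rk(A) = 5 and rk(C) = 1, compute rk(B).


For a short exact sequence 0 -> A -> B -> C -> 0,
rank is additive: rank(B) = rank(A) + rank(C).
rank(B) = 5 + 1 = 6

6


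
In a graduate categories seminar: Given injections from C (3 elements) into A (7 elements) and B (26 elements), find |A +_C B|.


The pushout A +_C B identifies the images of C in A and B.
|A +_C B| = |A| + |B| - |C| (for injections).
= 7 + 26 - 3 = 30

30


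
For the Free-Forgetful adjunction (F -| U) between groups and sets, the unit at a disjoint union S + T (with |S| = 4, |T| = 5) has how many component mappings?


The unit eta_X: X -> U(F(X)) of the Free-Forgetful adjunction
maps each element of X to a generator of F(X). For X = S + T (disjoint
union in Set), |S + T| = |S| + |T|.
Total mappings = 4 + 5 = 9.

9


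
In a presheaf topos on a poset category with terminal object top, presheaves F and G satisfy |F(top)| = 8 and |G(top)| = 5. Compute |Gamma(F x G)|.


Global sections of a presheaf on a poset with terminal top satisfy
Gamma(H) ~ H(top). Presheaves admit pointwise products, so
(F x G)(top) = F(top) x G(top) (Cartesian product).
|Gamma(F x G)| = |F(top)| * |G(top)| = 8 * 5 = 40.

40


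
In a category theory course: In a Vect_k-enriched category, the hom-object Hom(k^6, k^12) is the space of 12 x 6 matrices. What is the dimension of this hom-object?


In Vect-enriched categories, Hom(k^n, k^m) is the space of m x n matrices.
dim(Hom(k^6, k^12)) = 12 * 6 = 72

72


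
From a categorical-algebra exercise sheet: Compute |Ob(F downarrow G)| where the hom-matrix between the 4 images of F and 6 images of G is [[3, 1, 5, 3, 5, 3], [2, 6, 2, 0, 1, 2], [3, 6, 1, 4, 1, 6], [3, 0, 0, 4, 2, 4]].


Objects of (F downarrow G) are triples (a, b, h: F(a)->G(b)).
The count equals the sum of all entries in the hom-matrix.
sum(row 0) = 20
sum(row 1) = 13
sum(row 2) = 21
sum(row 3) = 13
Grand total = 67

67


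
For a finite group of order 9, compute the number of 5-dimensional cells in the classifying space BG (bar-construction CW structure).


In the bar-construction CW model of BG, the n-cells are indexed by
n-tuples [g_1|...|g_n] of non-identity elements of G (degenerate
simplices with some g_i = e do not contribute cells), so there are
(|G| - 1)^n n-cells.
For dim = 5 with |G| = 9:
cells = (9 - 1)^5 = 8^5 = 32768

32768


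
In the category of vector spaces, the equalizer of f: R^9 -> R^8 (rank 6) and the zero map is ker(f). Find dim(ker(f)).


The equalizer of f and the zero map is ker(f).
By the rank-nullity theorem: dim(ker(f)) = dim(domain) - rank(f).
dim(ker(f)) = 9 - 6 = 3

3


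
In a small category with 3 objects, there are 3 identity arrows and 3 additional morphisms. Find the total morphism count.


Each object has an identity morphism, giving 3 identities.
Adding the 3 non-identity morphisms:
Total = 3 + 3 = 6

6


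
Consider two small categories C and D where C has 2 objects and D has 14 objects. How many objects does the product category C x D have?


The product category C x D has objects that are pairs (c, d).
Number of pairs = |Ob(C)| * |Ob(D)| = 2 * 14 = 28

28


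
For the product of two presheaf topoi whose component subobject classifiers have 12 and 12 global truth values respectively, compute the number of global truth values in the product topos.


In a product of presheaf topoi E_1 x E_2, the subobject classifier
is Omega = Omega_1 x Omega_2 (componentwise), so
|Omega(top)| = |Omega_1(top_1)| * |Omega_2(top_2)|.
= 12 * 12 = 144.

144


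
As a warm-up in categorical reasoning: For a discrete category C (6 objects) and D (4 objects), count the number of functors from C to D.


A functor from a discrete category C to D is determined by
where each object maps. Each of the 6 objects of C can map
to any of the 4 objects of D independently.
Number of functors = 4^6 = 4096

4096


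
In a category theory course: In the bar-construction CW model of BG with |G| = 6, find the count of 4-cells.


In the bar-construction CW model of BG, the n-cells are indexed by
n-tuples [g_1|...|g_n] of non-identity elements of G (degenerate
simplices with some g_i = e do not contribute cells), so there are
(|G| - 1)^n n-cells.
For dim = 4 with |G| = 6:
cells = (6 - 1)^4 = 5^4 = 625

625


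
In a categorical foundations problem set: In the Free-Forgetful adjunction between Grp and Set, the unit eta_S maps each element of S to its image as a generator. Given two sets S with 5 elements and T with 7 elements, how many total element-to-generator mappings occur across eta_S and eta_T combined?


The unit eta_X: X -> U(F(X)) of the Free-Forgetful adjunction
maps each element of X to a generator of F(X). For X = S + T (disjoint
union in Set), |S + T| = |S| + |T|.
Total mappings = 5 + 7 = 12.

12


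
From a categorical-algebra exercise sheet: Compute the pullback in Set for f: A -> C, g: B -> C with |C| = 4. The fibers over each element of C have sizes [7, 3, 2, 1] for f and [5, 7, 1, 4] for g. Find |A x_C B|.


The pullback A x_C B consists of pairs (a, b) with f(a) = g(b).
For each element c in C, the fiber product has |f^-1(c)| * |g^-1(c)| elements.
Summing over C: 7 * 5 + 3 * 7 + 2 * 1 + 1 * 4
= 35 + 21 + 2 + 4 = 62

62


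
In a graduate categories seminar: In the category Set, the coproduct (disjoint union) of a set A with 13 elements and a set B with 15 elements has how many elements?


In Set, the coproduct A + B is the disjoint union.
|A + B| = |A| + |B| = 13 + 15 = 28

28


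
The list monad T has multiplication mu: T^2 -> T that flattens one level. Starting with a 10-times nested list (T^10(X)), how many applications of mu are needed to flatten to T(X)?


Each application of mu: T^2 -> T removes one layer of nesting.
Starting at depth 10 (i.e., T^10(X)), we need to reach T(X).
Number of mu applications = 10 - 1 = 9

9


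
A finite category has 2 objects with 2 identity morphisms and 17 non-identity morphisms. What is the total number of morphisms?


Each object has an identity morphism, giving 2 identities.
Adding the 17 non-identity morphisms:
Total = 2 + 17 = 19

19


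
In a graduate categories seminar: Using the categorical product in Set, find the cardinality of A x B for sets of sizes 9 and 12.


In Set, the product A x B is the Cartesian product.
By the universal property, |A x B| = |A| * |B|.
|A x B| = 9 * 12 = 108

108


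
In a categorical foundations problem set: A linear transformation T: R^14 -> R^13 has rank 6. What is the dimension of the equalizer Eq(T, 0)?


The equalizer of f and the zero map is ker(f).
By the rank-nullity theorem: dim(ker(f)) = dim(domain) - rank(f).
dim(ker(f)) = 14 - 6 = 8

8


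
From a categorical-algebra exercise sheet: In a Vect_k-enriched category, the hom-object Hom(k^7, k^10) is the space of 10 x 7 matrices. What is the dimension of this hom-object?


In Vect-enriched categories, Hom(k^n, k^m) is the space of m x n matrices.
dim(Hom(k^7, k^10)) = 10 * 7 = 70

70


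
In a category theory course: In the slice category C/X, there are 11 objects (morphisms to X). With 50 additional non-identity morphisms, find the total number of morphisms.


In the slice category C/X, objects are morphisms to X.
Identity morphisms: 11 (one per object of C/X).
Non-identity morphisms: 50.
Total = 11 + 50 = 61

61


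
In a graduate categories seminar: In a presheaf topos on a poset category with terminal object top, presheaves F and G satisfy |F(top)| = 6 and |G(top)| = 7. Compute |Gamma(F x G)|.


Global sections of a presheaf on a poset with terminal top satisfy
Gamma(H) ~ H(top). Presheaves admit pointwise products, so
(F x G)(top) = F(top) x G(top) (Cartesian product).
|Gamma(F x G)| = |F(top)| * |G(top)| = 6 * 7 = 42.

42


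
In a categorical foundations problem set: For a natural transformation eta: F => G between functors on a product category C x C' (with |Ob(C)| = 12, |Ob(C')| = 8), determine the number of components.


A natural transformation eta: F => G assigns one component morphism per
object of the domain category.
The domain is the product category C x C', so
|Ob(C x C')| = |Ob(C)| * |Ob(C')| = 12 * 8 = 96.
Therefore eta has 96 component morphisms.

96


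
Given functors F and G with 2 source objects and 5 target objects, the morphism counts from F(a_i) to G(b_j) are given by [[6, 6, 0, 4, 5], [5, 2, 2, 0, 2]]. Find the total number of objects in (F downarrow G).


Objects of (F downarrow G) are triples (a, b, h: F(a)->G(b)).
The count equals the sum of all entries in the hom-matrix.
sum(row 0) = 21
sum(row 1) = 11
Grand total = 32

32


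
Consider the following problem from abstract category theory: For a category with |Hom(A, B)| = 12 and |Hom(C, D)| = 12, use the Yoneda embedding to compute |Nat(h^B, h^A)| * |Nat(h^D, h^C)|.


By the Yoneda lemma, Nat(h^B, h^A) is isomorphic to Hom(A, B),
so |Nat(h^B, h^A)| = |Hom(A, B)| and |Nat(h^D, h^C)| = |Hom(C, D)|.
|Hom(A, B)| = 12, |Hom(C, D)| = 12.
|Nat(h^B, h^A) x Nat(h^D, h^C)| = 12 * 12 = 144

144


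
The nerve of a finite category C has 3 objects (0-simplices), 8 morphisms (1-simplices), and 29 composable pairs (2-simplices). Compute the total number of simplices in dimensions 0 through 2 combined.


The 2-skeleton of the nerve N(C) consists of simplices in dimensions 0, 1, 2:
  |N(C)_0| = 3 (objects)
  |N(C)_1| = 8 (morphisms)
  |N(C)_2| = 29 (composable pairs)
Total = 3 + 8 + 29 = 40

40


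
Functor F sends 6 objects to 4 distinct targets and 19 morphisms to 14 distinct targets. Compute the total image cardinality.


The image of F consists of distinct objects and distinct morphisms.
|Im(F)| on objects = 4
|Im(F)| on morphisms = 14
Total image cardinality = 4 + 14 = 18

18


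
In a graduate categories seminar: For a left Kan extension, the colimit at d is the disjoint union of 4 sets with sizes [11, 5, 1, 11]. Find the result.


Pointwise, the left Kan extension (Lan_F H)(d) is the colimit, indexed
by the comma category (F downarrow d), of H composed with the
projection (F downarrow d) -> C. Here that colimit is given
as a coproduct (disjoint union) of sets, so its cardinality is the
sum of the sizes of the summands.
Coproduct of sets with sizes: 11 + 5 + 1 + 11
= 28

28


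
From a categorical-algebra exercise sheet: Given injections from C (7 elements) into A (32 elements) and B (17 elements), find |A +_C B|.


The pushout A +_C B identifies the images of C in A and B.
|A +_C B| = |A| + |B| - |C| (for injections).
= 32 + 17 - 7 = 42

42


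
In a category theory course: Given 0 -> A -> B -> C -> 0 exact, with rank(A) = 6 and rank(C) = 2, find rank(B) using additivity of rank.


For a short exact sequence 0 -> A -> B -> C -> 0,
rank is additive: rank(B) = rank(A) + rank(C).
rank(B) = 6 + 2 = 8

8


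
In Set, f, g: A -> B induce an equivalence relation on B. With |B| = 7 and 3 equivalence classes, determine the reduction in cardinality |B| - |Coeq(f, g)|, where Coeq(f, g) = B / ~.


The coequalizer Coeq(f, g) = B / ~ has one element per equivalence class.
|B| = 7, |Coeq(f, g)| = 3.
|B| - |Coeq(f, g)| = 7 - 3 = 4.

4


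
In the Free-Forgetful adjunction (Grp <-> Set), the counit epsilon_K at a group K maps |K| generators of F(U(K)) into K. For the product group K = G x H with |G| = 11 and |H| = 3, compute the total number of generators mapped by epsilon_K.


The counit epsilon_K: F(U(K)) -> K of the Free-Forgetful adjunction
maps |K| generators of F(U(K)) into K. For K = G x H (the product group),
|G x H| = |G| * |H|.
Total generators mapped = 11 * 3 = 33.

33
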